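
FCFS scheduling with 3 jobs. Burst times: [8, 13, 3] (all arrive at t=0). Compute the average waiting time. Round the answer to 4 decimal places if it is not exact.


FCFS order (as given): [8, 13, 3]
Waiting times:
  Job 1: wait = 0
  Job 2: wait = 8
  Job 3: wait = 21
Sum of waiting times = 29
Average waiting time = 29/3 = 9.6667

9.6667


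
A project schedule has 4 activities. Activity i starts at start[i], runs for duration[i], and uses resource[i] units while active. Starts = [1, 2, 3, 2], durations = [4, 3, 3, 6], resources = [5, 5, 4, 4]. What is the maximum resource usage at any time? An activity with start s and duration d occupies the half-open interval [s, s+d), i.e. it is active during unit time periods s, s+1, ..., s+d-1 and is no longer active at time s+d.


Each activity i is active on [start_i, start_i + duration_i).
Compute total resource usage per time slot:
  t=0: active resources = [], total = 0
  t=1: active resources = [5], total = 5
  t=2: active resources = [5, 5, 4], total = 14
  t=3: active resources = [5, 5, 4, 4], total = 18
  t=4: active resources = [5, 5, 4, 4], total = 18
  t=5: active resources = [4, 4], total = 8
  t=6: active resources = [4], total = 4
  t=7: active resources = [4], total = 4
Peak resource demand = 18

18


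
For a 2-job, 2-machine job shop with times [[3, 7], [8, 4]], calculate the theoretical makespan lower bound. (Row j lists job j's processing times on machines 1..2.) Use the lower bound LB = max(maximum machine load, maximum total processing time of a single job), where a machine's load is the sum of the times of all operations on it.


Machine loads:
  Machine 1: 3 + 8 = 11
  Machine 2: 7 + 4 = 11
Max machine load = 11
Job totals:
  Job 1: 10
  Job 2: 12
Max job total = 12
Lower bound = max(11, 12) = 12

12


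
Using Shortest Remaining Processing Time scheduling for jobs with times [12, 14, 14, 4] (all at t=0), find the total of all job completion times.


Since all jobs arrive at t=0, SRPT equals SPT ordering.
SPT order: [4, 12, 14, 14]
Completion times:
  Job 1: p=4, C=4
  Job 2: p=12, C=16
  Job 3: p=14, C=30
  Job 4: p=14, C=44
Total completion time = 4 + 16 + 30 + 44 = 94

94


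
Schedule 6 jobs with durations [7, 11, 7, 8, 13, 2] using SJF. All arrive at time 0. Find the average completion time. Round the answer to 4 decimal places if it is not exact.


SJF order (ascending): [2, 7, 7, 8, 11, 13]
Completion times:
  Job 1: burst=2, C=2
  Job 2: burst=7, C=9
  Job 3: burst=7, C=16
  Job 4: burst=8, C=24
  Job 5: burst=11, C=35
  Job 6: burst=13, C=48
Average completion = 134/6 = 22.3333

22.3333


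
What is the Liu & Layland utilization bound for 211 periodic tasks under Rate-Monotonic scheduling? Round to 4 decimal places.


Compute 2^(1/211) = 1.0032904594
Subtract 1: 1.0032904594 - 1 = 0.0032904594
Multiply by n: 211 * 0.0032904594 = 0.6942869334
Round to 4 dp: 0.6943

0.6943


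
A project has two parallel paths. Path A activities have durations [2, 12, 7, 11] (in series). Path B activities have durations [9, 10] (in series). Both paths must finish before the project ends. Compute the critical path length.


Path A total = 2 + 12 + 7 + 11 = 32
Path B total = 9 + 10 = 19
Critical path = longest path = max(32, 19) = 32

32


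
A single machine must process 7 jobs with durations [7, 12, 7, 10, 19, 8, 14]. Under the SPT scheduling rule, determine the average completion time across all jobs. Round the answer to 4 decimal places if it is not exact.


Sort jobs by processing time (SPT order): [7, 7, 8, 10, 12, 14, 19]
Compute completion times sequentially:
  Job 1: processing = 7, completes at 7
  Job 2: processing = 7, completes at 14
  Job 3: processing = 8, completes at 22
  Job 4: processing = 10, completes at 32
  Job 5: processing = 12, completes at 44
  Job 6: processing = 14, completes at 58
  Job 7: processing = 19, completes at 77
Sum of completion times = 254
Average completion time = 254/7 = 36.2857

36.2857


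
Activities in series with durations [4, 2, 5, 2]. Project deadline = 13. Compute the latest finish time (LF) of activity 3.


LF(activity 3) = deadline - sum of successor durations
Successors: activities 4 through 4 with durations [2]
Sum of successor durations = 2
LF = 13 - 2 = 11

11


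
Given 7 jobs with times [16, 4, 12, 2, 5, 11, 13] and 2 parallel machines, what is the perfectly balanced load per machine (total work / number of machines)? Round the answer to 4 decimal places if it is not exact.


Total processing time = 16 + 4 + 12 + 2 + 5 + 11 + 13 = 63
Number of machines = 2
Ideal balanced load = 63 / 2 = 31.5

31.5


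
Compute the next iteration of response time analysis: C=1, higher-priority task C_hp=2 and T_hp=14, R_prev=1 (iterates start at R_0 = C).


R_next = C + ceil(R_prev / T_hp) * C_hp
ceil(1 / 14) = ceil(0.0714) = 1
Interference = 1 * 2 = 2
R_next = 1 + 2 = 3

3


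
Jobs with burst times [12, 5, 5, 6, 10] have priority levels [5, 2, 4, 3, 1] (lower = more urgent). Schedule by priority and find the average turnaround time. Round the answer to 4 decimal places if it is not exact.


Sort by priority (ascending = highest first):
Order: [(1, 10), (2, 5), (3, 6), (4, 5), (5, 12)]
Completion times:
  Priority 1, burst=10, C=10
  Priority 2, burst=5, C=15
  Priority 3, burst=6, C=21
  Priority 4, burst=5, C=26
  Priority 5, burst=12, C=38
Average turnaround = 110/5 = 22.0

22.0


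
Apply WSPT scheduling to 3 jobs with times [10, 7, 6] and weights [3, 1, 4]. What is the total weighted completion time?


Compute p/w ratios and sort ascending (WSPT): [(6, 4), (10, 3), (7, 1)]
Compute weighted completion times:
  Job (p=6,w=4): C=6, w*C=4*6=24
  Job (p=10,w=3): C=16, w*C=3*16=48
  Job (p=7,w=1): C=23, w*C=1*23=23
Total weighted completion time = 95

95


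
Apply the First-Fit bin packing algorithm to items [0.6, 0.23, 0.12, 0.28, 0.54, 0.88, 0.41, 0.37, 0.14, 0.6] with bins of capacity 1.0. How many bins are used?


Place items sequentially using First-Fit:
  Item 0.6 -> new Bin 1
  Item 0.23 -> Bin 1 (now 0.83)
  Item 0.12 -> Bin 1 (now 0.95)
  Item 0.28 -> new Bin 2
  Item 0.54 -> Bin 2 (now 0.82)
  Item 0.88 -> new Bin 3
  Item 0.41 -> new Bin 4
  Item 0.37 -> Bin 4 (now 0.78)
  Item 0.14 -> Bin 2 (now 0.96)
  Item 0.6 -> new Bin 5
Total bins used = 5

5


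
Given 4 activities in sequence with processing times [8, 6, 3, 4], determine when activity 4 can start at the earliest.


Activity 4 starts after activities 1 through 3 complete.
Predecessor durations: [8, 6, 3]
ES = 8 + 6 + 3 = 17

17


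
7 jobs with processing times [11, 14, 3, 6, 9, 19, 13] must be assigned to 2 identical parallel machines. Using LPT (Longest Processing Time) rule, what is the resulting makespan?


Sort jobs in decreasing order (LPT): [19, 14, 13, 11, 9, 6, 3]
Assign each job to the least loaded machine:
  Machine 1: jobs [19, 11, 6, 3], load = 39
  Machine 2: jobs [14, 13, 9], load = 36
Makespan = max load = 39

39


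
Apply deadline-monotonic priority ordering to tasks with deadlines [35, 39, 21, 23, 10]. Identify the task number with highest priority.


Sort tasks by relative deadline (ascending):
  Task 5: deadline = 10
  Task 3: deadline = 21
  Task 4: deadline = 23
  Task 1: deadline = 35
  Task 2: deadline = 39
Priority order (highest first): [5, 3, 4, 1, 2]
Highest priority task = 5

5


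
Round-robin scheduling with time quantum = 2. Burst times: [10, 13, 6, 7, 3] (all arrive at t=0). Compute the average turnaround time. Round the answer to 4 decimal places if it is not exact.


Time quantum = 2
Execution trace:
  J1 runs 2 units, time = 2
  J2 runs 2 units, time = 4
  J3 runs 2 units, time = 6
  J4 runs 2 units, time = 8
  J5 runs 2 units, time = 10
  J1 runs 2 units, time = 12
  J2 runs 2 units, time = 14
  J3 runs 2 units, time = 16
  J4 runs 2 units, time = 18
  J5 runs 1 units, time = 19
  J1 runs 2 units, time = 21
  J2 runs 2 units, time = 23
  J3 runs 2 units, time = 25
  J4 runs 2 units, time = 27
  J1 runs 2 units, time = 29
  J2 runs 2 units, time = 31
  J4 runs 1 units, time = 32
  J1 runs 2 units, time = 34
  J2 runs 2 units, time = 36
  J2 runs 2 units, time = 38
  J2 runs 1 units, time = 39
Finish times: [34, 39, 25, 32, 19]
Average turnaround = 149/5 = 29.8

29.8


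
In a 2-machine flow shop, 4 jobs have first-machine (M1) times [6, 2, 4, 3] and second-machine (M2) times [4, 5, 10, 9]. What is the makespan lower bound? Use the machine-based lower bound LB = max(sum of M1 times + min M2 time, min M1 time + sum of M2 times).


LB1 = sum(M1 times) + min(M2 times) = 15 + 4 = 19
LB2 = min(M1 times) + sum(M2 times) = 2 + 28 = 30
Lower bound = max(LB1, LB2) = max(19, 30) = 30

30


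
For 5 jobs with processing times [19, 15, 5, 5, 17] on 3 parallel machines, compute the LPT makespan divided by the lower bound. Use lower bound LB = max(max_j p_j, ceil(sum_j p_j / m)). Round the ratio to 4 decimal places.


LPT order: [19, 17, 15, 5, 5]
Machine loads after assignment: [19, 22, 20]
LPT makespan = 22
Lower bound = max(max_job, ceil(total/3)) = max(19, 21) = 21
Ratio = 22 / 21 = 1.0476

1.0476


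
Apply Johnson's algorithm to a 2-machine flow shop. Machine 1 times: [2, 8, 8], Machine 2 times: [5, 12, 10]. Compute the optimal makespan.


Apply Johnson's rule:
  Group 1 (a <= b): [(1, 2, 5), (2, 8, 12), (3, 8, 10)]
  Group 2 (a > b): []
Optimal job order: [1, 2, 3]
Schedule:
  Job 1: M1 done at 2, M2 done at 7
  Job 2: M1 done at 10, M2 done at 22
  Job 3: M1 done at 18, M2 done at 32
Makespan = 32

32


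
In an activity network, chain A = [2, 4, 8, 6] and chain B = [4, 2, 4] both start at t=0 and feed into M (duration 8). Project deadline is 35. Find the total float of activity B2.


Forward pass: ES(B2) = sum of predecessors on chain B = 4
EF = ES + duration = 4 + 2 = 6
Backward pass: LF(M) = deadline = 35; LS(M) = 35 - 8 = 27
LF(B2) = LS(M) - sum(successors on chain B) = 27 - 4 = 23
LS = LF - duration = 23 - 2 = 21
Total float = LS - ES = 21 - 4 = 17

17


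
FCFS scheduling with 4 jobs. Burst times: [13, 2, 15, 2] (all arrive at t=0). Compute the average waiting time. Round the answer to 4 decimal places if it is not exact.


FCFS order (as given): [13, 2, 15, 2]
Waiting times:
  Job 1: wait = 0
  Job 2: wait = 13
  Job 3: wait = 15
  Job 4: wait = 30
Sum of waiting times = 58
Average waiting time = 58/4 = 14.5

14.5


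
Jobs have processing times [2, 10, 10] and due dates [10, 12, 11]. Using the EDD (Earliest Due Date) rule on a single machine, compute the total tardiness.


Sort by due date (EDD order): [(2, 10), (10, 11), (10, 12)]
Compute completion times and tardiness:
  Job 1: p=2, d=10, C=2, tardiness=max(0,2-10)=0
  Job 2: p=10, d=11, C=12, tardiness=max(0,12-11)=1
  Job 3: p=10, d=12, C=22, tardiness=max(0,22-12)=10
Total tardiness = 11

11


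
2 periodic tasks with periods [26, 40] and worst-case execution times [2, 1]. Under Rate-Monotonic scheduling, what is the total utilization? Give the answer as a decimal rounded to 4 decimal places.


Compute individual utilizations (exact fractions):
  Task 1: C/T = 2/26 = 1/13 (approx. 0.0769)
  Task 2: C/T = 1/40 (approx. 0.025)
Total utilization U = 1/13 + 1/40 = 53/520
Rounded to 4 decimal places: U = 0.1019
RM (Liu & Layland) bound for 2 tasks = 0.828427; compare with U = 53/520 (approx. 0.101923)
U <= bound, so schedulable by RM sufficient condition.

0.1019


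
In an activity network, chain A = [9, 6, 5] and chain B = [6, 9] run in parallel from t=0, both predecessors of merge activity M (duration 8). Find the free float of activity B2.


ES(B2) = sum of predecessors on chain B = 6
EF(B2) = ES + duration = 6 + 9 = 15
Successor of B2 is M. ES(M) = max(sum(A), sum(B)) = max(20, 15) = 20
Free float = ES(successor) - EF(current) = 20 - 15 = 5

5


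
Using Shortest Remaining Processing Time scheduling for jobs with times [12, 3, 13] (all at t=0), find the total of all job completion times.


Since all jobs arrive at t=0, SRPT equals SPT ordering.
SPT order: [3, 12, 13]
Completion times:
  Job 1: p=3, C=3
  Job 2: p=12, C=15
  Job 3: p=13, C=28
Total completion time = 3 + 15 + 28 = 46

46


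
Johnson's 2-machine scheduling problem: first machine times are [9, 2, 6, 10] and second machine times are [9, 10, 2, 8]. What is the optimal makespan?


Apply Johnson's rule:
  Group 1 (a <= b): [(2, 2, 10), (1, 9, 9)]
  Group 2 (a > b): [(4, 10, 8), (3, 6, 2)]
Optimal job order: [2, 1, 4, 3]
Schedule:
  Job 2: M1 done at 2, M2 done at 12
  Job 1: M1 done at 11, M2 done at 21
  Job 4: M1 done at 21, M2 done at 29
  Job 3: M1 done at 27, M2 done at 31
Makespan = 31

31


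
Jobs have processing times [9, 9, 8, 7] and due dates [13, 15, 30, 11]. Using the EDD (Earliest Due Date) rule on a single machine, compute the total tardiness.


Sort by due date (EDD order): [(7, 11), (9, 13), (9, 15), (8, 30)]
Compute completion times and tardiness:
  Job 1: p=7, d=11, C=7, tardiness=max(0,7-11)=0
  Job 2: p=9, d=13, C=16, tardiness=max(0,16-13)=3
  Job 3: p=9, d=15, C=25, tardiness=max(0,25-15)=10
  Job 4: p=8, d=30, C=33, tardiness=max(0,33-30)=3
Total tardiness = 16

16


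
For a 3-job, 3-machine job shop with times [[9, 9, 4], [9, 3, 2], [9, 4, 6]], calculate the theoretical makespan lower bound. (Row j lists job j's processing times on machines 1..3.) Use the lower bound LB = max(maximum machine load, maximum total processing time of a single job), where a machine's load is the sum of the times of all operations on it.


Machine loads:
  Machine 1: 9 + 9 + 9 = 27
  Machine 2: 9 + 3 + 4 = 16
  Machine 3: 4 + 2 + 6 = 12
Max machine load = 27
Job totals:
  Job 1: 22
  Job 2: 14
  Job 3: 19
Max job total = 22
Lower bound = max(27, 22) = 27

27


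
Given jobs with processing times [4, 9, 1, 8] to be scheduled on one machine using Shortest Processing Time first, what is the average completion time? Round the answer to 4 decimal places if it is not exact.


Sort jobs by processing time (SPT order): [1, 4, 8, 9]
Compute completion times sequentially:
  Job 1: processing = 1, completes at 1
  Job 2: processing = 4, completes at 5
  Job 3: processing = 8, completes at 13
  Job 4: processing = 9, completes at 22
Sum of completion times = 41
Average completion time = 41/4 = 10.25

10.25


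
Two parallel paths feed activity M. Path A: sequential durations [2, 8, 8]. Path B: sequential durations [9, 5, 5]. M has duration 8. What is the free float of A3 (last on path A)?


ES(A3) = sum of predecessors on chain A = 10
EF(A3) = ES + duration = 10 + 8 = 18
Successor of A3 is M. ES(M) = max(sum(A), sum(B)) = max(18, 19) = 19
Free float = ES(successor) - EF(current) = 19 - 18 = 1

1


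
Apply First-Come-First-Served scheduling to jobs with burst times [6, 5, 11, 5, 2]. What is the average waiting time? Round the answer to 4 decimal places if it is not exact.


FCFS order (as given): [6, 5, 11, 5, 2]
Waiting times:
  Job 1: wait = 0
  Job 2: wait = 6
  Job 3: wait = 11
  Job 4: wait = 22
  Job 5: wait = 27
Sum of waiting times = 66
Average waiting time = 66/5 = 13.2

13.2


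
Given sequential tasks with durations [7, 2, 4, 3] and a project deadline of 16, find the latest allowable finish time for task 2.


LF(activity 2) = deadline - sum of successor durations
Successors: activities 3 through 4 with durations [4, 3]
Sum of successor durations = 7
LF = 16 - 7 = 9

9


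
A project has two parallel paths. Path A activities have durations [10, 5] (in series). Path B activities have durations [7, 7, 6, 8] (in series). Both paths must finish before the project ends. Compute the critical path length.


Path A total = 10 + 5 = 15
Path B total = 7 + 7 + 6 + 8 = 28
Critical path = longest path = max(15, 28) = 28

28


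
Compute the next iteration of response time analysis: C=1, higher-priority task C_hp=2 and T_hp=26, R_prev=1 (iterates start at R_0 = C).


R_next = C + ceil(R_prev / T_hp) * C_hp
ceil(1 / 26) = ceil(0.0385) = 1
Interference = 1 * 2 = 2
R_next = 1 + 2 = 3

3


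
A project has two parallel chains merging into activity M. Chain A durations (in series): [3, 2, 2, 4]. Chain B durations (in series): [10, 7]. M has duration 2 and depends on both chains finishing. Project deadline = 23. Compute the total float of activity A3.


Forward pass: ES(A3) = sum of predecessors on chain A = 5
EF = ES + duration = 5 + 2 = 7
Backward pass: LF(M) = deadline = 23; LS(M) = 23 - 2 = 21
LF(A3) = LS(M) - sum(successors on chain A) = 21 - 4 = 17
LS = LF - duration = 17 - 2 = 15
Total float = LS - ES = 15 - 5 = 10

10


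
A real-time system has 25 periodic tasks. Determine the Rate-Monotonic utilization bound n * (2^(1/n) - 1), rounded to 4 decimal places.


Compute 2^(1/25) = 1.0281138267
Subtract 1: 1.0281138267 - 1 = 0.0281138267
Multiply by n: 25 * 0.0281138267 = 0.7028456675
Round to 4 dp: 0.7028

0.7028


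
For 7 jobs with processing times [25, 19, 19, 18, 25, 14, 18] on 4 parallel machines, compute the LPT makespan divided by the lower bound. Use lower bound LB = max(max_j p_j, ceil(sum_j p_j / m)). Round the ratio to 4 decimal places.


LPT order: [25, 25, 19, 19, 18, 18, 14]
Machine loads after assignment: [39, 25, 37, 37]
LPT makespan = 39
Lower bound = max(max_job, ceil(total/4)) = max(25, 35) = 35
Ratio = 39 / 35 = 1.1143

1.1143


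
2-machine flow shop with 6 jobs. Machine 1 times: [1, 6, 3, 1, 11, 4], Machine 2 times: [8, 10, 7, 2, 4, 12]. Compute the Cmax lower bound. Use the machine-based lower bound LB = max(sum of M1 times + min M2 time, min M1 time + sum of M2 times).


LB1 = sum(M1 times) + min(M2 times) = 26 + 2 = 28
LB2 = min(M1 times) + sum(M2 times) = 1 + 43 = 44
Lower bound = max(LB1, LB2) = max(28, 44) = 44

44


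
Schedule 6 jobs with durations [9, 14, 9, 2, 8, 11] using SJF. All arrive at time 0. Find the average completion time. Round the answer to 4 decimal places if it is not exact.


SJF order (ascending): [2, 8, 9, 9, 11, 14]
Completion times:
  Job 1: burst=2, C=2
  Job 2: burst=8, C=10
  Job 3: burst=9, C=19
  Job 4: burst=9, C=28
  Job 5: burst=11, C=39
  Job 6: burst=14, C=53
Average completion = 151/6 = 25.1667

25.1667


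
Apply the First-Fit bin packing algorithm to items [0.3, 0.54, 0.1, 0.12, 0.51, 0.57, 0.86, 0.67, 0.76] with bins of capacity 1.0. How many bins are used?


Place items sequentially using First-Fit:
  Item 0.3 -> new Bin 1
  Item 0.54 -> Bin 1 (now 0.84)
  Item 0.1 -> Bin 1 (now 0.94)
  Item 0.12 -> new Bin 2
  Item 0.51 -> Bin 2 (now 0.63)
  Item 0.57 -> new Bin 3
  Item 0.86 -> new Bin 4
  Item 0.67 -> new Bin 5
  Item 0.76 -> new Bin 6
Total bins used = 6

6


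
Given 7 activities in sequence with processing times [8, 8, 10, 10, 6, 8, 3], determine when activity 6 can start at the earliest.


Activity 6 starts after activities 1 through 5 complete.
Predecessor durations: [8, 8, 10, 10, 6]
ES = 8 + 8 + 10 + 10 + 6 = 42

42


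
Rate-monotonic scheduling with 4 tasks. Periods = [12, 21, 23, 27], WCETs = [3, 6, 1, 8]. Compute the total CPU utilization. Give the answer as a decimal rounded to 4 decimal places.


Compute individual utilizations (exact fractions):
  Task 1: C/T = 3/12 = 1/4 (approx. 0.25)
  Task 2: C/T = 6/21 = 2/7 (approx. 0.2857)
  Task 3: C/T = 1/23 (approx. 0.0435)
  Task 4: C/T = 8/27 (approx. 0.2963)
Total utilization U = 1/4 + 2/7 + 1/23 + 8/27 = 15223/17388
Rounded to 4 decimal places: U = 0.8755
RM (Liu & Layland) bound for 4 tasks = 0.756828; compare with U = 15223/17388 (approx. 0.875489)
bound < U <= 1, so the RM sufficient condition is not met (inconclusive; an exact test such as response-time analysis is needed).

0.8755


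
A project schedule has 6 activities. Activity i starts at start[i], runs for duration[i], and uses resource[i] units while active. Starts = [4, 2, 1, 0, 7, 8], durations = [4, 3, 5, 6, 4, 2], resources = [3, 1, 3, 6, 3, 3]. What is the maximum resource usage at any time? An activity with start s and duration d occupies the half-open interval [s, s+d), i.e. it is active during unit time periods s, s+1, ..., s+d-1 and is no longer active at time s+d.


Each activity i is active on [start_i, start_i + duration_i).
Compute total resource usage per time slot:
  t=0: active resources = [6], total = 6
  t=1: active resources = [3, 6], total = 9
  t=2: active resources = [1, 3, 6], total = 10
  t=3: active resources = [1, 3, 6], total = 10
  t=4: active resources = [3, 1, 3, 6], total = 13
  t=5: active resources = [3, 3, 6], total = 12
  t=6: active resources = [3], total = 3
  t=7: active resources = [3, 3], total = 6
  t=8: active resources = [3, 3], total = 6
  t=9: active resources = [3, 3], total = 6
  t=10: active resources = [3], total = 3
Peak resource demand = 13

13


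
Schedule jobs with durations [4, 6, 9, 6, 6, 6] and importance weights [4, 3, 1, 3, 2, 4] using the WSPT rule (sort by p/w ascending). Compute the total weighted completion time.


Compute p/w ratios and sort ascending (WSPT): [(4, 4), (6, 4), (6, 3), (6, 3), (6, 2), (9, 1)]
Compute weighted completion times:
  Job (p=4,w=4): C=4, w*C=4*4=16
  Job (p=6,w=4): C=10, w*C=4*10=40
  Job (p=6,w=3): C=16, w*C=3*16=48
  Job (p=6,w=3): C=22, w*C=3*22=66
  Job (p=6,w=2): C=28, w*C=2*28=56
  Job (p=9,w=1): C=37, w*C=1*37=37
Total weighted completion time = 263

263


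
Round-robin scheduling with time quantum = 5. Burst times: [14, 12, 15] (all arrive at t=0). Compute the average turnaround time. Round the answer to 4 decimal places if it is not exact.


Time quantum = 5
Execution trace:
  J1 runs 5 units, time = 5
  J2 runs 5 units, time = 10
  J3 runs 5 units, time = 15
  J1 runs 5 units, time = 20
  J2 runs 5 units, time = 25
  J3 runs 5 units, time = 30
  J1 runs 4 units, time = 34
  J2 runs 2 units, time = 36
  J3 runs 5 units, time = 41
Finish times: [34, 36, 41]
Average turnaround = 111/3 = 37.0

37.0


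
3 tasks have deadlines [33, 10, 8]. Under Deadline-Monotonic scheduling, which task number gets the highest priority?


Sort tasks by relative deadline (ascending):
  Task 3: deadline = 8
  Task 2: deadline = 10
  Task 1: deadline = 33
Priority order (highest first): [3, 2, 1]
Highest priority task = 3

3


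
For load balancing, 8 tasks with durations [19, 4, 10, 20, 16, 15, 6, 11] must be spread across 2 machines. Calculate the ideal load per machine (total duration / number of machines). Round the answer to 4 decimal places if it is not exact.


Total processing time = 19 + 4 + 10 + 20 + 16 + 15 + 6 + 11 = 101
Number of machines = 2
Ideal balanced load = 101 / 2 = 50.5

50.5


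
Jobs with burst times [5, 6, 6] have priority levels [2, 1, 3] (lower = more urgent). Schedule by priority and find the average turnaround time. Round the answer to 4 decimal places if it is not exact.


Sort by priority (ascending = highest first):
Order: [(1, 6), (2, 5), (3, 6)]
Completion times:
  Priority 1, burst=6, C=6
  Priority 2, burst=5, C=11
  Priority 3, burst=6, C=17
Average turnaround = 34/3 = 11.3333

11.3333


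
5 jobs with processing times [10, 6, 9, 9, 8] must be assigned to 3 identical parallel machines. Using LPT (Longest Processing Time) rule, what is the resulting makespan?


Sort jobs in decreasing order (LPT): [10, 9, 9, 8, 6]
Assign each job to the least loaded machine:
  Machine 1: jobs [10], load = 10
  Machine 2: jobs [9, 8], load = 17
  Machine 3: jobs [9, 6], load = 15
Makespan = max load = 17

17


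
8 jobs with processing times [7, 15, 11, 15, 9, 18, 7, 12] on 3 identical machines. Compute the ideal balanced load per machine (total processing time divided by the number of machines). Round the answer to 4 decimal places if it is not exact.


Total processing time = 7 + 15 + 11 + 15 + 9 + 18 + 7 + 12 = 94
Number of machines = 3
Ideal balanced load = 94 / 3 = 31.3333

31.3333


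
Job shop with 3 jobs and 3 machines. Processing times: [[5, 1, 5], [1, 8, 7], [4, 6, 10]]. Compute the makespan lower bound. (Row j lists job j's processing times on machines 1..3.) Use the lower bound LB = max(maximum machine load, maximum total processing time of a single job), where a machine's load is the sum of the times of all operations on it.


Machine loads:
  Machine 1: 5 + 1 + 4 = 10
  Machine 2: 1 + 8 + 6 = 15
  Machine 3: 5 + 7 + 10 = 22
Max machine load = 22
Job totals:
  Job 1: 11
  Job 2: 16
  Job 3: 20
Max job total = 20
Lower bound = max(22, 20) = 22

22


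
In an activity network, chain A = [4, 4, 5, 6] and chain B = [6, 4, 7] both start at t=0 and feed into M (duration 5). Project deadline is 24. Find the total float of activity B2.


Forward pass: ES(B2) = sum of predecessors on chain B = 6
EF = ES + duration = 6 + 4 = 10
Backward pass: LF(M) = deadline = 24; LS(M) = 24 - 5 = 19
LF(B2) = LS(M) - sum(successors on chain B) = 19 - 7 = 12
LS = LF - duration = 12 - 4 = 8
Total float = LS - ES = 8 - 6 = 2

2


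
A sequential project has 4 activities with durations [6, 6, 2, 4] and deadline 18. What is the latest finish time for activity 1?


LF(activity 1) = deadline - sum of successor durations
Successors: activities 2 through 4 with durations [6, 2, 4]
Sum of successor durations = 12
LF = 18 - 12 = 6

6


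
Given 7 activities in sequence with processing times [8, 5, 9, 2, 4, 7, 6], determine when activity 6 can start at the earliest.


Activity 6 starts after activities 1 through 5 complete.
Predecessor durations: [8, 5, 9, 2, 4]
ES = 8 + 5 + 9 + 2 + 4 = 28

28


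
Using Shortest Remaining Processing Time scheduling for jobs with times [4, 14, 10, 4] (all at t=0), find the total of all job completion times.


Since all jobs arrive at t=0, SRPT equals SPT ordering.
SPT order: [4, 4, 10, 14]
Completion times:
  Job 1: p=4, C=4
  Job 2: p=4, C=8
  Job 3: p=10, C=18
  Job 4: p=14, C=32
Total completion time = 4 + 8 + 18 + 32 = 62

62


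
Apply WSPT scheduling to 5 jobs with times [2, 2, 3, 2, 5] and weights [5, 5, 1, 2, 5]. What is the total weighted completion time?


Compute p/w ratios and sort ascending (WSPT): [(2, 5), (2, 5), (2, 2), (5, 5), (3, 1)]
Compute weighted completion times:
  Job (p=2,w=5): C=2, w*C=5*2=10
  Job (p=2,w=5): C=4, w*C=5*4=20
  Job (p=2,w=2): C=6, w*C=2*6=12
  Job (p=5,w=5): C=11, w*C=5*11=55
  Job (p=3,w=1): C=14, w*C=1*14=14
Total weighted completion time = 111

111


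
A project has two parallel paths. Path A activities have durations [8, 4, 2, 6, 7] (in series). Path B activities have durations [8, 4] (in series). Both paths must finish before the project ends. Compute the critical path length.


Path A total = 8 + 4 + 2 + 6 + 7 = 27
Path B total = 8 + 4 = 12
Critical path = longest path = max(27, 12) = 27

27


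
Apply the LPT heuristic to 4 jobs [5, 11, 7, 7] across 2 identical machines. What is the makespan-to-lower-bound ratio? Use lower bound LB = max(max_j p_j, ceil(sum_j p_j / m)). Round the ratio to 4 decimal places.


LPT order: [11, 7, 7, 5]
Machine loads after assignment: [16, 14]
LPT makespan = 16
Lower bound = max(max_job, ceil(total/2)) = max(11, 15) = 15
Ratio = 16 / 15 = 1.0667

1.0667


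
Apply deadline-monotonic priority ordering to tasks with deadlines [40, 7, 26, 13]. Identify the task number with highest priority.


Sort tasks by relative deadline (ascending):
  Task 2: deadline = 7
  Task 4: deadline = 13
  Task 3: deadline = 26
  Task 1: deadline = 40
Priority order (highest first): [2, 4, 3, 1]
Highest priority task = 2

2


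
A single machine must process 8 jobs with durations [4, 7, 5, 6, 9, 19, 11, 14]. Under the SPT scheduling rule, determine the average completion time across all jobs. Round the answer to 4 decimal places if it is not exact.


Sort jobs by processing time (SPT order): [4, 5, 6, 7, 9, 11, 14, 19]
Compute completion times sequentially:
  Job 1: processing = 4, completes at 4
  Job 2: processing = 5, completes at 9
  Job 3: processing = 6, completes at 15
  Job 4: processing = 7, completes at 22
  Job 5: processing = 9, completes at 31
  Job 6: processing = 11, completes at 42
  Job 7: processing = 14, completes at 56
  Job 8: processing = 19, completes at 75
Sum of completion times = 254
Average completion time = 254/8 = 31.75

31.75


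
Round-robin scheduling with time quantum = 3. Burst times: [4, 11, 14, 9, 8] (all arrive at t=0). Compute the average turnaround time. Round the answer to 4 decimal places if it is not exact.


Time quantum = 3
Execution trace:
  J1 runs 3 units, time = 3
  J2 runs 3 units, time = 6
  J3 runs 3 units, time = 9
  J4 runs 3 units, time = 12
  J5 runs 3 units, time = 15
  J1 runs 1 units, time = 16
  J2 runs 3 units, time = 19
  J3 runs 3 units, time = 22
  J4 runs 3 units, time = 25
  J5 runs 3 units, time = 28
  J2 runs 3 units, time = 31
  J3 runs 3 units, time = 34
  J4 runs 3 units, time = 37
  J5 runs 2 units, time = 39
  J2 runs 2 units, time = 41
  J3 runs 3 units, time = 44
  J3 runs 2 units, time = 46
Finish times: [16, 41, 46, 37, 39]
Average turnaround = 179/5 = 35.8

35.8


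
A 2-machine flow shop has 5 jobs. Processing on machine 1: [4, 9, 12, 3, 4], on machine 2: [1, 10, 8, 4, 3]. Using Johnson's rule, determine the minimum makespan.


Apply Johnson's rule:
  Group 1 (a <= b): [(4, 3, 4), (2, 9, 10)]
  Group 2 (a > b): [(3, 12, 8), (5, 4, 3), (1, 4, 1)]
Optimal job order: [4, 2, 3, 5, 1]
Schedule:
  Job 4: M1 done at 3, M2 done at 7
  Job 2: M1 done at 12, M2 done at 22
  Job 3: M1 done at 24, M2 done at 32
  Job 5: M1 done at 28, M2 done at 35
  Job 1: M1 done at 32, M2 done at 36
Makespan = 36

36


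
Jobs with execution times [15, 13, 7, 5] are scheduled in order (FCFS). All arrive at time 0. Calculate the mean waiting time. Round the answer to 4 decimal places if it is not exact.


FCFS order (as given): [15, 13, 7, 5]
Waiting times:
  Job 1: wait = 0
  Job 2: wait = 15
  Job 3: wait = 28
  Job 4: wait = 35
Sum of waiting times = 78
Average waiting time = 78/4 = 19.5

19.5


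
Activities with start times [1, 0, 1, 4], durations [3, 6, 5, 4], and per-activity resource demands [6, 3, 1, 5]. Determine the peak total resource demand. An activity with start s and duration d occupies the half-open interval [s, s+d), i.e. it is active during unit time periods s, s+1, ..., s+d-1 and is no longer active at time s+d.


Each activity i is active on [start_i, start_i + duration_i).
Compute total resource usage per time slot:
  t=0: active resources = [3], total = 3
  t=1: active resources = [6, 3, 1], total = 10
  t=2: active resources = [6, 3, 1], total = 10
  t=3: active resources = [6, 3, 1], total = 10
  t=4: active resources = [3, 1, 5], total = 9
  t=5: active resources = [3, 1, 5], total = 9
  t=6: active resources = [5], total = 5
  t=7: active resources = [5], total = 5
Peak resource demand = 10

10


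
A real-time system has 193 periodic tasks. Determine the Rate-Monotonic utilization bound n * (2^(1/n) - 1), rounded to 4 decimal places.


Compute 2^(1/193) = 1.0035978931
Subtract 1: 1.0035978931 - 1 = 0.0035978931
Multiply by n: 193 * 0.0035978931 = 0.6943933683
Round to 4 dp: 0.6944

0.6944


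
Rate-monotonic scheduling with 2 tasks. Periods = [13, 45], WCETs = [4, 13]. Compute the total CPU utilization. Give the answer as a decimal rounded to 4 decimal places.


Compute individual utilizations (exact fractions):
  Task 1: C/T = 4/13 (approx. 0.3077)
  Task 2: C/T = 13/45 (approx. 0.2889)
Total utilization U = 4/13 + 13/45 = 349/585
Rounded to 4 decimal places: U = 0.5966
RM (Liu & Layland) bound for 2 tasks = 0.828427; compare with U = 349/585 (approx. 0.596581)
U <= bound, so schedulable by RM sufficient condition.

0.5966


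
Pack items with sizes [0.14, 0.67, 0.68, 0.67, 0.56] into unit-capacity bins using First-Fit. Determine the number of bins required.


Place items sequentially using First-Fit:
  Item 0.14 -> new Bin 1
  Item 0.67 -> Bin 1 (now 0.81)
  Item 0.68 -> new Bin 2
  Item 0.67 -> new Bin 3
  Item 0.56 -> new Bin 4
Total bins used = 4

4


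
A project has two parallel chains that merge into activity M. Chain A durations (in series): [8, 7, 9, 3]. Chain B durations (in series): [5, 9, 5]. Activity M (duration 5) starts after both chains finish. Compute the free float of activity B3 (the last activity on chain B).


ES(B3) = sum of predecessors on chain B = 14
EF(B3) = ES + duration = 14 + 5 = 19
Successor of B3 is M. ES(M) = max(sum(A), sum(B)) = max(27, 19) = 27
Free float = ES(successor) - EF(current) = 27 - 19 = 8

8


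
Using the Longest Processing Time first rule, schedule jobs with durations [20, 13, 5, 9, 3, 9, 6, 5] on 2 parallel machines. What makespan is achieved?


Sort jobs in decreasing order (LPT): [20, 13, 9, 9, 6, 5, 5, 3]
Assign each job to the least loaded machine:
  Machine 1: jobs [20, 9, 5], load = 34
  Machine 2: jobs [13, 9, 6, 5, 3], load = 36
Makespan = max load = 36

36


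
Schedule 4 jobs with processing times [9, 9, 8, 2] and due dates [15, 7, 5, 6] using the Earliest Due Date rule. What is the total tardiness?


Sort by due date (EDD order): [(8, 5), (2, 6), (9, 7), (9, 15)]
Compute completion times and tardiness:
  Job 1: p=8, d=5, C=8, tardiness=max(0,8-5)=3
  Job 2: p=2, d=6, C=10, tardiness=max(0,10-6)=4
  Job 3: p=9, d=7, C=19, tardiness=max(0,19-7)=12
  Job 4: p=9, d=15, C=28, tardiness=max(0,28-15)=13
Total tardiness = 32

32


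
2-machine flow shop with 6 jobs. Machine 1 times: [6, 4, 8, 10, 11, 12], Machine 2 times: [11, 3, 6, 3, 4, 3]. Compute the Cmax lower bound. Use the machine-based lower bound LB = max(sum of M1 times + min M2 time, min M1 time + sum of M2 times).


LB1 = sum(M1 times) + min(M2 times) = 51 + 3 = 54
LB2 = min(M1 times) + sum(M2 times) = 4 + 30 = 34
Lower bound = max(LB1, LB2) = max(54, 34) = 54

54


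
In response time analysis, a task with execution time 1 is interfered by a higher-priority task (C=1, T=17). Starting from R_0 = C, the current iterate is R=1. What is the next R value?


R_next = C + ceil(R_prev / T_hp) * C_hp
ceil(1 / 17) = ceil(0.0588) = 1
Interference = 1 * 1 = 1
R_next = 1 + 1 = 2

2


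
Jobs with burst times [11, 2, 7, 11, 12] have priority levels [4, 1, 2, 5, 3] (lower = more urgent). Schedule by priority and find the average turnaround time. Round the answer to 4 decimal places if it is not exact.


Sort by priority (ascending = highest first):
Order: [(1, 2), (2, 7), (3, 12), (4, 11), (5, 11)]
Completion times:
  Priority 1, burst=2, C=2
  Priority 2, burst=7, C=9
  Priority 3, burst=12, C=21
  Priority 4, burst=11, C=32
  Priority 5, burst=11, C=43
Average turnaround = 107/5 = 21.4

21.4


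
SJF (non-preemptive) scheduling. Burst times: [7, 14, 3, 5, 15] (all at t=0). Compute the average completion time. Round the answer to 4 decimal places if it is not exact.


SJF order (ascending): [3, 5, 7, 14, 15]
Completion times:
  Job 1: burst=3, C=3
  Job 2: burst=5, C=8
  Job 3: burst=7, C=15
  Job 4: burst=14, C=29
  Job 5: burst=15, C=44
Average completion = 99/5 = 19.8

19.8


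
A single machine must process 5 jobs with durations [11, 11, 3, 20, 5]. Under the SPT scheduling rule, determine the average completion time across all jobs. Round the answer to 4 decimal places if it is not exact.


Sort jobs by processing time (SPT order): [3, 5, 11, 11, 20]
Compute completion times sequentially:
  Job 1: processing = 3, completes at 3
  Job 2: processing = 5, completes at 8
  Job 3: processing = 11, completes at 19
  Job 4: processing = 11, completes at 30
  Job 5: processing = 20, completes at 50
Sum of completion times = 110
Average completion time = 110/5 = 22.0

22.0


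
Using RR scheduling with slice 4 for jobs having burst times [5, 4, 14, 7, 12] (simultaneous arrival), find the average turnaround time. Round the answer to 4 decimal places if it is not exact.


Time quantum = 4
Execution trace:
  J1 runs 4 units, time = 4
  J2 runs 4 units, time = 8
  J3 runs 4 units, time = 12
  J4 runs 4 units, time = 16
  J5 runs 4 units, time = 20
  J1 runs 1 units, time = 21
  J3 runs 4 units, time = 25
  J4 runs 3 units, time = 28
  J5 runs 4 units, time = 32
  J3 runs 4 units, time = 36
  J5 runs 4 units, time = 40
  J3 runs 2 units, time = 42
Finish times: [21, 8, 42, 28, 40]
Average turnaround = 139/5 = 27.8

27.8


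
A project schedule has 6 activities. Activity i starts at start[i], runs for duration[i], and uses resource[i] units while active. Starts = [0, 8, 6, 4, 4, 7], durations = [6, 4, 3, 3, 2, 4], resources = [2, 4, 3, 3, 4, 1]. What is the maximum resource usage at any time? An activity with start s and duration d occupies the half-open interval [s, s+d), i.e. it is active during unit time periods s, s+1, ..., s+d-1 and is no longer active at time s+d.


Each activity i is active on [start_i, start_i + duration_i).
Compute total resource usage per time slot:
  t=0: active resources = [2], total = 2
  t=1: active resources = [2], total = 2
  t=2: active resources = [2], total = 2
  t=3: active resources = [2], total = 2
  t=4: active resources = [2, 3, 4], total = 9
  t=5: active resources = [2, 3, 4], total = 9
  t=6: active resources = [3, 3], total = 6
  t=7: active resources = [3, 1], total = 4
  t=8: active resources = [4, 3, 1], total = 8
  t=9: active resources = [4, 1], total = 5
  t=10: active resources = [4, 1], total = 5
  t=11: active resources = [4], total = 4
Peak resource demand = 9

9


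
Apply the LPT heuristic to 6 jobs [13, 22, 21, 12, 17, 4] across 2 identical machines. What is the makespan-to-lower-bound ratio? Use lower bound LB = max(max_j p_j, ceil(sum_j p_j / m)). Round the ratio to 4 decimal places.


LPT order: [22, 21, 17, 13, 12, 4]
Machine loads after assignment: [47, 42]
LPT makespan = 47
Lower bound = max(max_job, ceil(total/2)) = max(22, 45) = 45
Ratio = 47 / 45 = 1.0444

1.0444


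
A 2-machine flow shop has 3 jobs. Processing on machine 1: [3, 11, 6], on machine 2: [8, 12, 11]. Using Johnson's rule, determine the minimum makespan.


Apply Johnson's rule:
  Group 1 (a <= b): [(1, 3, 8), (3, 6, 11), (2, 11, 12)]
  Group 2 (a > b): []
Optimal job order: [1, 3, 2]
Schedule:
  Job 1: M1 done at 3, M2 done at 11
  Job 3: M1 done at 9, M2 done at 22
  Job 2: M1 done at 20, M2 done at 34
Makespan = 34

34


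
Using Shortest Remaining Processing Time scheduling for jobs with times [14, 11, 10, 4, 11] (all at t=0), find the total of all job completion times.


Since all jobs arrive at t=0, SRPT equals SPT ordering.
SPT order: [4, 10, 11, 11, 14]
Completion times:
  Job 1: p=4, C=4
  Job 2: p=10, C=14
  Job 3: p=11, C=25
  Job 4: p=11, C=36
  Job 5: p=14, C=50
Total completion time = 4 + 14 + 25 + 36 + 50 = 129

129


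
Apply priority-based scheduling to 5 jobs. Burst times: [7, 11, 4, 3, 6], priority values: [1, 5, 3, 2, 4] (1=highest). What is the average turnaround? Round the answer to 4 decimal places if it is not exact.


Sort by priority (ascending = highest first):
Order: [(1, 7), (2, 3), (3, 4), (4, 6), (5, 11)]
Completion times:
  Priority 1, burst=7, C=7
  Priority 2, burst=3, C=10
  Priority 3, burst=4, C=14
  Priority 4, burst=6, C=20
  Priority 5, burst=11, C=31
Average turnaround = 82/5 = 16.4

16.4


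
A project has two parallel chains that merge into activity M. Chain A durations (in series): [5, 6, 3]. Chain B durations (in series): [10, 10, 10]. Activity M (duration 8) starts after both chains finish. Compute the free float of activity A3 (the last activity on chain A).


ES(A3) = sum of predecessors on chain A = 11
EF(A3) = ES + duration = 11 + 3 = 14
Successor of A3 is M. ES(M) = max(sum(A), sum(B)) = max(14, 30) = 30
Free float = ES(successor) - EF(current) = 30 - 14 = 16

16


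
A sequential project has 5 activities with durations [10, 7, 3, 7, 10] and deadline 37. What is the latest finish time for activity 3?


LF(activity 3) = deadline - sum of successor durations
Successors: activities 4 through 5 with durations [7, 10]
Sum of successor durations = 17
LF = 37 - 17 = 20

20


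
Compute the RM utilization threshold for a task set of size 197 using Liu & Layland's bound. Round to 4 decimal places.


Compute 2^(1/197) = 1.0035247108
Subtract 1: 1.0035247108 - 1 = 0.0035247108
Multiply by n: 197 * 0.0035247108 = 0.6943680276
Round to 4 dp: 0.6944

0.6944
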